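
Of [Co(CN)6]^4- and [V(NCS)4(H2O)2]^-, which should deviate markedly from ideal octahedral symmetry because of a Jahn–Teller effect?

[Co(CN)6]^4-

[Co(CN)6]^4-: Each cyanide is −1; balancing the −4 overall charge requires Co(II). Group 9 minus oxidation state 2 gives a d⁷ configuration. Cyanide is a strong-field ligand (high in the spectrochemical series) for a first-row metal, so the complex is low-spin. The t₂g⁶e_g¹ (low-spin) configuration has an unevenly filled e_g set; the Jahn–Teller theorem predicts a tetragonal distortion (typically axial elongation) to lift the degeneracy.
[V(NCS)4(H2O)2]^-: Summing ligand charges against the −1 overall charge gives an oxidation state of +3 for vanadium. V sits in group 5, so the d-electron count is 5 − 3 = 2. The d² configuration leaves the e_g set evenly filled (or empty) — no strong Jahn–Teller driving force.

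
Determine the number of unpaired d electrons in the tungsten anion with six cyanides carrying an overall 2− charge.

Ligand charges: each cyanide is −1. With an overall charge of −2 the tungsten centre must be in the +4 oxidation state.
Group 6 minus oxidation state 4 gives a d² configuration.
In an octahedral field the d² configuration is t₂g²e_g⁰ (only one arrangement possible), giving 2 unpaired electrons.

2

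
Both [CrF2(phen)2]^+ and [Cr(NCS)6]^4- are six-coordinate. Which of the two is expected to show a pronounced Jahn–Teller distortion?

[CrF2(phen)2]^+: Summing ligand charges against the +1 overall charge gives an oxidation state of +3 for chromium. Group 6 minus oxidation state 3 gives a d³ configuration. The d³ configuration leaves the e_g set evenly filled (or empty) — no strong Jahn–Teller driving force.
[Cr(NCS)6]^4-: Summing ligand charges against the −4 overall charge gives an oxidation state of +2 for chromium. Group 6 minus oxidation state 2 gives a d⁴ configuration. Isothiocyanate is a weak-field ligand for a first-row metal, so the complex is high-spin. The t₂g³e_g¹ (high-spin) configuration has an unevenly filled e_g set; the Jahn–Teller theorem predicts a tetragonal distortion (typically axial elongation) to lift the degeneracy.

[Cr(NCS)6]^4-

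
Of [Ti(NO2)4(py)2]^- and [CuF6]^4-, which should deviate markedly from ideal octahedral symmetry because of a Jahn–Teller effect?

[CuF6]^4-

[Ti(NO2)4(py)2]^-: Ligand charges: each nitro (N-bound nitrite) is −1; pyridine is neutral. With an overall charge of −1 the titanium centre must be in the +3 oxidation state. Ti sits in group 4, so the d-electron count is 4 − 3 = 1. The d¹ configuration leaves the e_g set evenly filled (or empty) — no strong Jahn–Teller driving force.
[CuF6]^4-: Summing ligand charges against the −4 overall charge gives an oxidation state of +2 for copper. Copper is a group-11 element; Cu(II) is therefore d⁹. The t₂g⁶e_g³ configuration has an unevenly filled e_g set; the Jahn–Teller theorem predicts a tetragonal distortion (typically axial elongation) to lift the degeneracy.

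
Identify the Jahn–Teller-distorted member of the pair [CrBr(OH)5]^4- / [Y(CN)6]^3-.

[CrBr(OH)5]^4-

[CrBr(OH)5]^4-: Summing ligand charges against the −4 overall charge gives an oxidation state of +2 for chromium. Group 6 minus oxidation state 2 gives a d⁴ configuration. Bromide and hydroxide are weak-field ligands for a first-row metal, so the complex is high-spin. The t₂g³e_g¹ (high-spin) configuration has an unevenly filled e_g set; the Jahn–Teller theorem predicts a tetragonal distortion (typically axial elongation) to lift the degeneracy.
[Y(CN)6]^3-: Summing ligand charges against the −3 overall charge gives an oxidation state of +3 for yttrium. Y sits in group 3, so the d-electron count is 3 − 3 = 0. The d⁰ configuration leaves the e_g set evenly filled (or empty) — no strong Jahn–Teller driving force.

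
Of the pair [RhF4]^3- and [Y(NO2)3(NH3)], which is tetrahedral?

For [RhF4]^3-: Ligand charges: each fluoride is −1. With an overall charge of −3 the rhodium centre must be in the +1 oxidation state. Group 9 minus oxidation state 1 gives a d⁸ configuration. A 4d d⁸ ion has a large crystal-field splitting; square planar leaves the high-energy d_{x²−y²} orbital empty and maximises CFSE. → square planar.
For [Y(NO2)3(NH3)]: Ligand charges: each nitro (N-bound nitrite) is −1; ammonia is neutral. With an overall charge of 0 the yttrium centre must be in the +3 oxidation state. Y sits in group 3, so the d-electron count is 3 − 3 = 0. A d⁰ ion has no crystal-field stabilisation preference between square planar and tetrahedral, so four ligands adopt the sterically favoured tetrahedral geometry. → tetrahedral.

[Y(NO2)3(NH3)]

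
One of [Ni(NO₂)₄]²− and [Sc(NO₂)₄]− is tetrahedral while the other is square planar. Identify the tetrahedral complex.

For [Ni(NO₂)₄]²−: Summing ligand charges against the −2 overall charge gives an oxidation state of +2 for nickel. Group 10 minus oxidation state 2 gives a d⁸ configuration. Nitro (N-bound nitrite) is a strong-field ligand (high in the spectrochemical series). A 3d d⁸ ion with strong-field ligands gains enough CFSE to favour square planar over tetrahedral. → square planar.
For [Sc(NO₂)₄]−: Each nitro (N-bound nitrite) is −1; balancing the −1 overall charge requires Sc(III). Group 3 minus oxidation state 3 gives a d⁰ configuration. A d⁰ ion has no crystal-field stabilisation preference between square planar and tetrahedral, so four ligands adopt the sterically favoured tetrahedral geometry. → tetrahedral.

[Sc(NO₂)₄]−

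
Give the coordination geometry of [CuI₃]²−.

Each iodide is −1; balancing the −2 overall charge requires Cu(I).
Copper is a group-11 element; Cu(I) is therefore d¹⁰.
Coordination number: 3.
Three ligands around a d¹⁰ centre minimise repulsion in a trigonal-planar arrangement.

trigonal planar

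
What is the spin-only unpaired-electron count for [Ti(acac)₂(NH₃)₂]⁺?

Ligand charges: each acetylacetonate is −1; ammonia is neutral. With an overall charge of +1 the titanium centre must be in the +3 oxidation state.
Ti sits in group 4, so the d-electron count is 4 − 3 = 1.
Counting donor atoms: 2×acetylacetonate (bidentate) → 4 donors; 2×ammonia (monodentate) → 2 donors. Coordination number = 6.
In an octahedral field the d¹ configuration is t₂g¹e_g⁰ (only one arrangement possible), giving 1 unpaired electron.

1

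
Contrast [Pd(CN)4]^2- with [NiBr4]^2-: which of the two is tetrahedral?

For [Pd(CN)4]^2-: Each cyanide is −1; balancing the −2 overall charge requires Pd(II). Palladium is a group-10 element; Pd(II) is therefore d⁸. A 4d d⁸ ion has a large crystal-field splitting; square planar leaves the high-energy d_{x²−y²} orbital empty and maximises CFSE. → square planar.
For [NiBr4]^2-: Ligand charges: each bromide is −1. With an overall charge of −2 the nickel centre must be in the +2 oxidation state. Nickel is a group-10 element; Ni(II) is therefore d⁸. Bromide is a weak-field ligand. With weak-field ligands the CFSE gain from square planar is small, so a 3d d⁸ ion takes the sterically preferred tetrahedral geometry. → tetrahedral.

[NiBr4]^2-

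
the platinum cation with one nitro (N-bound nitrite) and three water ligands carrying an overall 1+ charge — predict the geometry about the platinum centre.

square planar

Summing ligand charges against the +1 overall charge gives an oxidation state of +2 for platinum.
Group 10 minus oxidation state 2 gives a d⁸ configuration.
Coordination number: 4.
A 5d d⁸ ion has a large crystal-field splitting; square planar leaves the high-energy d_{x²−y²} orbital empty and maximises CFSE.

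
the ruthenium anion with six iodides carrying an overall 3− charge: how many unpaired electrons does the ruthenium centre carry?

Each iodide is −1; balancing the −3 overall charge requires Ru(III).
Ru sits in group 8, so the d-electron count is 8 − 3 = 5.
The spin state decides the count: a 4d ion has a large Δₒ and is invariably low-spin.
An octahedral low-spin d⁵ ion is t₂g⁵e_g⁰, giving 1 unpaired electron.

1 unpaired electron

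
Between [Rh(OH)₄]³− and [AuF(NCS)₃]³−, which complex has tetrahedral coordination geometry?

For [Rh(OH)₄]³−: Summing ligand charges against the −3 overall charge gives an oxidation state of +1 for rhodium. Rh sits in group 9, so the d-electron count is 9 − 1 = 8. A 4d d⁸ ion has a large crystal-field splitting; square planar leaves the high-energy d_{x²−y²} orbital empty and maximises CFSE. → square planar.
For [AuF(NCS)₃]³−: Each fluoride is −1; each isothiocyanate is −1; balancing the −3 overall charge requires Au(I). Gold is a group-11 element; Au(I) is therefore d¹⁰. A d¹⁰ ion has no crystal-field stabilisation preference between square planar and tetrahedral, so four ligands adopt the sterically favoured tetrahedral geometry. → tetrahedral.

[AuF(NCS)₃]³−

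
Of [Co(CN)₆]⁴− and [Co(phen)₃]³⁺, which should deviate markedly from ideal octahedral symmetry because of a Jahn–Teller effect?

[Co(CN)₆]⁴−: Each cyanide is −1; balancing the −4 overall charge requires Co(II). Group 9 minus oxidation state 2 gives a d⁷ configuration. Cyanide is a strong-field ligand (high in the spectrochemical series) for a first-row metal, so the complex is low-spin. The t₂g⁶e_g¹ (low-spin) configuration has an unevenly filled e_g set; the Jahn–Teller theorem predicts a tetragonal distortion (typically axial elongation) to lift the degeneracy.
[Co(phen)₃]³⁺: Ligand charges: 1,10-phenanthroline is neutral. With an overall charge of +3 the cobalt centre must be in the +3 oxidation state. Co sits in group 9, so the d-electron count is 9 − 3 = 6. Co(III) has an exceptionally large octahedral splitting and is low-spin with essentially every ligand except fluoride. The d⁶ configuration leaves the e_g set evenly filled (or empty) — no strong Jahn–Teller driving force.

[Co(CN)₆]⁴−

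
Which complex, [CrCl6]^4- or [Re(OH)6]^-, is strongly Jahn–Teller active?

[CrCl6]^4-: Each chloride is −1; balancing the −4 overall charge requires Cr(II). Group 6 minus oxidation state 2 gives a d⁴ configuration. Chloride is a weak-field ligand for a first-row metal, so the complex is high-spin. The t₂g³e_g¹ (high-spin) configuration has an unevenly filled e_g set; the Jahn–Teller theorem predicts a tetragonal distortion (typically axial elongation) to lift the degeneracy.
[Re(OH)6]^-: Summing ligand charges against the −1 overall charge gives an oxidation state of +5 for rhenium. Re sits in group 7, so the d-electron count is 7 − 5 = 2. The d² configuration leaves the e_g set evenly filled (or empty) — no strong Jahn–Teller driving force.

[CrCl6]^4-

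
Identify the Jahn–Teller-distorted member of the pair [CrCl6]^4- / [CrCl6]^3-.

[CrCl6]^4-

[CrCl6]^4-: Each chloride is −1; balancing the −4 overall charge requires Cr(II). Cr sits in group 6, so the d-electron count is 6 − 2 = 4. Chloride is a weak-field ligand for a first-row metal, so the complex is high-spin. The t₂g³e_g¹ (high-spin) configuration has an unevenly filled e_g set; the Jahn–Teller theorem predicts a tetragonal distortion (typically axial elongation) to lift the degeneracy.
[CrCl6]^3-: Ligand charges: each chloride is −1. With an overall charge of −3 the chromium centre must be in the +3 oxidation state. Chromium is a group-6 element; Cr(III) is therefore d³. The d³ configuration leaves the e_g set evenly filled (or empty) — no strong Jahn–Teller driving force.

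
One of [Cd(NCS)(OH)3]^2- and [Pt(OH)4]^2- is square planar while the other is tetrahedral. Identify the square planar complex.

[Pt(OH)4]^2-

For [Cd(NCS)(OH)3]^2-: Each isothiocyanate is −1; each hydroxide is −1; balancing the −2 overall charge requires Cd(II). Group 12 minus oxidation state 2 gives a d¹⁰ configuration. A d¹⁰ ion has no crystal-field stabilisation preference between square planar and tetrahedral, so four ligands adopt the sterically favoured tetrahedral geometry. → tetrahedral.
For [Pt(OH)4]^2-: Ligand charges: each hydroxide is −1. With an overall charge of −2 the platinum centre must be in the +2 oxidation state. Pt sits in group 10, so the d-electron count is 10 − 2 = 8. A 5d d⁸ ion has a large crystal-field splitting; square planar leaves the high-energy d_{x²−y²} orbital empty and maximises CFSE. → square planar.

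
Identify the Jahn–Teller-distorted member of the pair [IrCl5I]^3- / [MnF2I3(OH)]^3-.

[MnF2I3(OH)]^3-

[IrCl5I]^3-: Ligand charges: each chloride is −1; each iodide is −1. With an overall charge of −3 the iridium centre must be in the +3 oxidation state. Ir sits in group 9, so the d-electron count is 9 − 3 = 6. A 5d ion has a large Δₒ and is invariably low-spin. The d⁶ configuration leaves the e_g set evenly filled (or empty) — no strong Jahn–Teller driving force.
[MnF2I3(OH)]^3-: Each fluoride is −1; each iodide is −1; each hydroxide is −1; balancing the −3 overall charge requires Mn(III). Manganese is a group-7 element; Mn(III) is therefore d⁴. Fluoride, hydroxide, and iodide are weak-field ligands for a first-row metal, so the complex is high-spin. The t₂g³e_g¹ (high-spin) configuration has an unevenly filled e_g set; the Jahn–Teller theorem predicts a tetragonal distortion (typically axial elongation) to lift the degeneracy.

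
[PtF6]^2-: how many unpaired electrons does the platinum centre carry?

0

Each fluoride is −1; balancing the −2 overall charge requires Pt(IV).
Pt sits in group 10, so the d-electron count is 10 − 4 = 6.
The spin state decides the count: a 5d ion has a large Δₒ and is invariably low-spin.
An octahedral low-spin d⁶ ion is t₂g⁶e_g⁰, giving 0 unpaired electrons.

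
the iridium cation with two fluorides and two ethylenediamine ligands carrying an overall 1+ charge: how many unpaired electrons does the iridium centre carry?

Summing ligand charges against the +1 overall charge gives an oxidation state of +3 for iridium.
Iridium is a group-9 element; Ir(III) is therefore d⁶.
Counting donor atoms: 2×fluoride (monodentate) → 2 donors; 2×ethylenediamine (bidentate) → 4 donors. Coordination number = 6.
The spin state decides the count: a 5d ion has a large Δₒ and is invariably low-spin.
An octahedral low-spin d⁶ ion is t₂g⁶e_g⁰, giving 0 unpaired electrons.

0 unpaired electrons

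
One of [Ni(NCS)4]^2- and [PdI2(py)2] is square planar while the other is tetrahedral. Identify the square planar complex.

[PdI2(py)2]

For [Ni(NCS)4]^2-: Summing ligand charges against the −2 overall charge gives an oxidation state of +2 for nickel. Group 10 minus oxidation state 2 gives a d⁸ configuration. Isothiocyanate is a weak-field ligand. With weak-field ligands the CFSE gain from square planar is small, so a 3d d⁸ ion takes the sterically preferred tetrahedral geometry. → tetrahedral.
For [PdI2(py)2]: Ligand charges: each iodide is −1; pyridine is neutral. With an overall charge of 0 the palladium centre must be in the +2 oxidation state. Group 10 minus oxidation state 2 gives a d⁸ configuration. A 4d d⁸ ion has a large crystal-field splitting; square planar leaves the high-energy d_{x²−y²} orbital empty and maximises CFSE. → square planar.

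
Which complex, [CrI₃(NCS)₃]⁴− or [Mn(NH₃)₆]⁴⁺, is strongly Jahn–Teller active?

[CrI₃(NCS)₃]⁴−

[CrI₃(NCS)₃]⁴−: Summing ligand charges against the −4 overall charge gives an oxidation state of +2 for chromium. Cr sits in group 6, so the d-electron count is 6 − 2 = 4. Iodide and isothiocyanate are weak-field ligands for a first-row metal, so the complex is high-spin. The t₂g³e_g¹ (high-spin) configuration has an unevenly filled e_g set; the Jahn–Teller theorem predicts a tetragonal distortion (typically axial elongation) to lift the degeneracy.
[Mn(NH₃)₆]⁴⁺: Ammonia is neutral; balancing the +4 overall charge requires Mn(IV). Mn sits in group 7, so the d-electron count is 7 − 4 = 3. The d³ configuration leaves the e_g set evenly filled (or empty) — no strong Jahn–Teller driving force.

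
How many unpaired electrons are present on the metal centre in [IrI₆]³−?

Ligand charges: each iodide is −1. With an overall charge of −3 the iridium centre must be in the +3 oxidation state.
Ir sits in group 9, so the d-electron count is 9 − 3 = 6.
The spin state decides the count: a 5d ion has a large Δₒ and is invariably low-spin.
An octahedral low-spin d⁶ ion is t₂g⁶e_g⁰, giving 0 unpaired electrons.

0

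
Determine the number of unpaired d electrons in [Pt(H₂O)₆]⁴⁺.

Water is neutral; balancing the +4 overall charge requires Pt(IV).
Group 10 minus oxidation state 4 gives a d⁶ configuration.
The spin state decides the count: a 5d ion has a large Δₒ and is invariably low-spin.
An octahedral low-spin d⁶ ion is t₂g⁶e_g⁰, giving 0 unpaired electrons.

0 unpaired electrons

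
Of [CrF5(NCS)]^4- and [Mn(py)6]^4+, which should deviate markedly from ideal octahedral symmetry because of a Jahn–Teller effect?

[CrF5(NCS)]^4-

[CrF5(NCS)]^4-: Ligand charges: each fluoride is −1; each isothiocyanate is −1. With an overall charge of −4 the chromium centre must be in the +2 oxidation state. Cr sits in group 6, so the d-electron count is 6 − 2 = 4. Fluoride and isothiocyanate are weak-field ligands for a first-row metal, so the complex is high-spin. The t₂g³e_g¹ (high-spin) configuration has an unevenly filled e_g set; the Jahn–Teller theorem predicts a tetragonal distortion (typically axial elongation) to lift the degeneracy.
[Mn(py)6]^4+: Ligand charges: pyridine is neutral. With an overall charge of +4 the manganese centre must be in the +4 oxidation state. Manganese is a group-7 element; Mn(IV) is therefore d³. The d³ configuration leaves the e_g set evenly filled (or empty) — no strong Jahn–Teller driving force.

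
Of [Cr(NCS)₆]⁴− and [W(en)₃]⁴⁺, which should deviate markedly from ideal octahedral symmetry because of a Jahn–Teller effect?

[Cr(NCS)₆]⁴−

[Cr(NCS)₆]⁴−: Summing ligand charges against the −4 overall charge gives an oxidation state of +2 for chromium. Chromium is a group-6 element; Cr(II) is therefore d⁴. Isothiocyanate is a weak-field ligand for a first-row metal, so the complex is high-spin. The t₂g³e_g¹ (high-spin) configuration has an unevenly filled e_g set; the Jahn–Teller theorem predicts a tetragonal distortion (typically axial elongation) to lift the degeneracy.
[W(en)₃]⁴⁺: Ligand charges: ethylenediamine is neutral. With an overall charge of +4 the tungsten centre must be in the +4 oxidation state. W sits in group 6, so the d-electron count is 6 − 4 = 2. The d² configuration leaves the e_g set evenly filled (or empty) — no strong Jahn–Teller driving force.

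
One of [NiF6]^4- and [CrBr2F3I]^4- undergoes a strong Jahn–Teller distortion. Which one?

[CrBr2F3I]^4-

[NiF6]^4-: Each fluoride is −1; balancing the −4 overall charge requires Ni(II). Group 10 minus oxidation state 2 gives a d⁸ configuration. The d⁸ configuration leaves the e_g set evenly filled (or empty) — no strong Jahn–Teller driving force.
[CrBr2F3I]^4-: Summing ligand charges against the −4 overall charge gives an oxidation state of +2 for chromium. Group 6 minus oxidation state 2 gives a d⁴ configuration. Bromide, fluoride, and iodide are weak-field ligands for a first-row metal, so the complex is high-spin. The t₂g³e_g¹ (high-spin) configuration has an unevenly filled e_g set; the Jahn–Teller theorem predicts a tetragonal distortion (typically axial elongation) to lift the degeneracy.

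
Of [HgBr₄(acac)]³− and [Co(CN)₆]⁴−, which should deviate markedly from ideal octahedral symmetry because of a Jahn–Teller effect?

[Co(CN)₆]⁴−

[HgBr₄(acac)]³−: Summing ligand charges against the −3 overall charge gives an oxidation state of +2 for mercury. Group 12 minus oxidation state 2 gives a d¹⁰ configuration. The d¹⁰ configuration leaves the e_g set evenly filled (or empty) — no strong Jahn–Teller driving force.
[Co(CN)₆]⁴−: Ligand charges: each cyanide is −1. With an overall charge of −4 the cobalt centre must be in the +2 oxidation state. Co sits in group 9, so the d-electron count is 9 − 2 = 7. Cyanide is a strong-field ligand (high in the spectrochemical series) for a first-row metal, so the complex is low-spin. The t₂g⁶e_g¹ (low-spin) configuration has an unevenly filled e_g set; the Jahn–Teller theorem predicts a tetragonal distortion (typically axial elongation) to lift the degeneracy.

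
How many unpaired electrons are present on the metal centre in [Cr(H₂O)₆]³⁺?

3

Water is neutral; balancing the +3 overall charge requires Cr(III).
Cr sits in group 6, so the d-electron count is 6 − 3 = 3.
In an octahedral field the d³ configuration is t₂g³e_g⁰ (only one arrangement possible), giving 3 unpaired electrons.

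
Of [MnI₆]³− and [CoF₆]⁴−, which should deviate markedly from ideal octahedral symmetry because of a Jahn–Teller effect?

[MnI₆]³−

[MnI₆]³−: Ligand charges: each iodide is −1. With an overall charge of −3 the manganese centre must be in the +3 oxidation state. Group 7 minus oxidation state 3 gives a d⁴ configuration. Iodide is a weak-field ligand for a first-row metal, so the complex is high-spin. The t₂g³e_g¹ (high-spin) configuration has an unevenly filled e_g set; the Jahn–Teller theorem predicts a tetragonal distortion (typically axial elongation) to lift the degeneracy.
[CoF₆]⁴−: Ligand charges: each fluoride is −1. With an overall charge of −4 the cobalt centre must be in the +2 oxidation state. Co sits in group 9, so the d-electron count is 9 − 2 = 7. Fluoride is a weak-field ligand for a first-row metal, so the complex is high-spin. The d⁷ configuration leaves the e_g set evenly filled (or empty) — no strong Jahn–Teller driving force.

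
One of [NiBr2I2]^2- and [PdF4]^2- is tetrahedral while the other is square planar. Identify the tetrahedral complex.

[NiBr2I2]^2-

For [NiBr2I2]^2-: Ligand charges: each bromide is −1; each iodide is −1. With an overall charge of −2 the nickel centre must be in the +2 oxidation state. Nickel is a group-10 element; Ni(II) is therefore d⁸. Bromide and iodide are weak-field ligands. With weak-field ligands the CFSE gain from square planar is small, so a 3d d⁸ ion takes the sterically preferred tetrahedral geometry. → tetrahedral.
For [PdF4]^2-: Each fluoride is −1; balancing the −2 overall charge requires Pd(II). Palladium is a group-10 element; Pd(II) is therefore d⁸. A 4d d⁸ ion has a large crystal-field splitting; square planar leaves the high-energy d_{x²−y²} orbital empty and maximises CFSE. → square planar.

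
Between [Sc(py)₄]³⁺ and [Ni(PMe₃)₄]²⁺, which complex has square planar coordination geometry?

[Ni(PMe₃)₄]²⁺

For [Sc(py)₄]³⁺: Pyridine is neutral; balancing the +3 overall charge requires Sc(III). Sc sits in group 3, so the d-electron count is 3 − 3 = 0. A d⁰ ion has no crystal-field stabilisation preference between square planar and tetrahedral, so four ligands adopt the sterically favoured tetrahedral geometry. → tetrahedral.
For [Ni(PMe₃)₄]²⁺: Trimethylphosphine is neutral; balancing the +2 overall charge requires Ni(II). Group 10 minus oxidation state 2 gives a d⁸ configuration. Trimethylphosphine is a strong-field ligand (high in the spectrochemical series). A 3d d⁸ ion with strong-field ligands gains enough CFSE to favour square planar over tetrahedral. → square planar.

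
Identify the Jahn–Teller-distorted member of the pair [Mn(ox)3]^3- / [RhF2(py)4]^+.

[Mn(ox)3]^3-: Summing ligand charges against the −3 overall charge gives an oxidation state of +3 for manganese. Mn sits in group 7, so the d-electron count is 7 − 3 = 4. Oxalate is a weak-field ligand for a first-row metal, so the complex is high-spin. The t₂g³e_g¹ (high-spin) configuration has an unevenly filled e_g set; the Jahn–Teller theorem predicts a tetragonal distortion (typically axial elongation) to lift the degeneracy.
[RhF2(py)4]^+: Summing ligand charges against the +1 overall charge gives an oxidation state of +3 for rhodium. Rh sits in group 9, so the d-electron count is 9 − 3 = 6. A 4d ion has a large Δₒ and is invariably low-spin. The d⁶ configuration leaves the e_g set evenly filled (or empty) — no strong Jahn–Teller driving force.

[Mn(ox)3]^3-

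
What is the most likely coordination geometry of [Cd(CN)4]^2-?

Each cyanide is −1; balancing the −2 overall charge requires Cd(II).
Cd sits in group 12, so the d-electron count is 12 − 2 = 10.
Coordination number: 4.
A d¹⁰ ion has no crystal-field stabilisation preference between square planar and tetrahedral, so four ligands adopt the sterically favoured tetrahedral geometry.

tetrahedral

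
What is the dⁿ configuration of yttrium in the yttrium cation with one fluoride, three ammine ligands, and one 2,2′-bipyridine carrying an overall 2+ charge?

d0

Summing ligand charges against the +2 overall charge gives an oxidation state of +3 for yttrium.
Yttrium is a group-3 element; Y(III) is therefore d⁰.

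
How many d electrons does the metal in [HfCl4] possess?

Each chloride is −1; balancing the 0 overall charge requires Hf(IV).
Hafnium is a group-4 element; Hf(IV) is therefore d⁰.

d0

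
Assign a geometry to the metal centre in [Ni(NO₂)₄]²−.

Each nitro (N-bound nitrite) is −1; balancing the −2 overall charge requires Ni(II).
Group 10 minus oxidation state 2 gives a d⁸ configuration.
With 4 monodentate ligands the coordination number is 4.
Nitro (N-bound nitrite) is a strong-field ligand (high in the spectrochemical series).
A 3d d⁸ ion with strong-field ligands gains enough CFSE to favour square planar over tetrahedral.

square planar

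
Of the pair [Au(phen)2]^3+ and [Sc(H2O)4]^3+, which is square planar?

For [Au(phen)2]^3+: 1,10-phenanthroline is neutral; balancing the +3 overall charge requires Au(III). Gold is a group-11 element; Au(III) is therefore d⁸. A 5d d⁸ ion has a large crystal-field splitting; square planar leaves the high-energy d_{x²−y²} orbital empty and maximises CFSE. → square planar.
For [Sc(H2O)4]^3+: Water is neutral; balancing the +3 overall charge requires Sc(III). Scandium is a group-3 element; Sc(III) is therefore d⁰. A d⁰ ion has no crystal-field stabilisation preference between square planar and tetrahedral, so four ligands adopt the sterically favoured tetrahedral geometry. → tetrahedral.

[Au(phen)2]^3+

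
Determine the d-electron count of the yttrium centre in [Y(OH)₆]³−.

Ligand charges: each hydroxide is −1. With an overall charge of −3 the yttrium centre must be in the +3 oxidation state.
Group 3 minus oxidation state 3 gives a d⁰ configuration.

d0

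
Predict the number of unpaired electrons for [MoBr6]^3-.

Each bromide is −1; balancing the −3 overall charge requires Mo(III).
Group 6 minus oxidation state 3 gives a d³ configuration.
In an octahedral field the d³ configuration is t₂g³e_g⁰ (only one arrangement possible), giving 3 unpaired electrons.

3 unpaired electrons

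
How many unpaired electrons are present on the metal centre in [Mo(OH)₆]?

0

Summing ligand charges against the 0 overall charge gives an oxidation state of +6 for molybdenum.
Group 6 minus oxidation state 6 gives a d⁰ configuration.
In an octahedral field the d⁰ configuration is t₂g⁰e_g⁰, giving 0 unpaired electrons.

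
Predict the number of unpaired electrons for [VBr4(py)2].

1 unpaired electron

Summing ligand charges against the 0 overall charge gives an oxidation state of +4 for vanadium.
Group 5 minus oxidation state 4 gives a d¹ configuration.
In an octahedral field the d¹ configuration is t₂g¹e_g⁰ (only one arrangement possible), giving 1 unpaired electron.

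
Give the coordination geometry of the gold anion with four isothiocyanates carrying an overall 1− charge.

Ligand charges: each isothiocyanate is −1. With an overall charge of −1 the gold centre must be in the +3 oxidation state.
Group 11 minus oxidation state 3 gives a d⁸ configuration.
Coordination number: 4.
A 5d d⁸ ion has a large crystal-field splitting; square planar leaves the high-energy d_{x²−y²} orbital empty and maximises CFSE.

square planar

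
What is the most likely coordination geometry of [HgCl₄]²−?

tetrahedral

Ligand charges: each chloride is −1. With an overall charge of −2 the mercury centre must be in the +2 oxidation state.
Mercury is a group-12 element; Hg(II) is therefore d¹⁰.
With 4 monodentate ligands the coordination number is 4.
A d¹⁰ ion has no crystal-field stabilisation preference between square planar and tetrahedral, so four ligands adopt the sterically favoured tetrahedral geometry.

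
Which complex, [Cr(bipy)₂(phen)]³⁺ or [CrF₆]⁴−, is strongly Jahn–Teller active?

[Cr(bipy)₂(phen)]³⁺: Summing ligand charges against the +3 overall charge gives an oxidation state of +3 for chromium. Group 6 minus oxidation state 3 gives a d³ configuration. The d³ configuration leaves the e_g set evenly filled (or empty) — no strong Jahn–Teller driving force.
[CrF₆]⁴−: Each fluoride is −1; balancing the −4 overall charge requires Cr(II). Group 6 minus oxidation state 2 gives a d⁴ configuration. Fluoride is a weak-field ligand for a first-row metal, so the complex is high-spin. The t₂g³e_g¹ (high-spin) configuration has an unevenly filled e_g set; the Jahn–Teller theorem predicts a tetragonal distortion (typically axial elongation) to lift the degeneracy.

[CrF₆]⁴−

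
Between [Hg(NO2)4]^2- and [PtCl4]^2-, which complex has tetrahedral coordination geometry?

For [Hg(NO2)4]^2-: Summing ligand charges against the −2 overall charge gives an oxidation state of +2 for mercury. Group 12 minus oxidation state 2 gives a d¹⁰ configuration. A d¹⁰ ion has no crystal-field stabilisation preference between square planar and tetrahedral, so four ligands adopt the sterically favoured tetrahedral geometry. → tetrahedral.
For [PtCl4]^2-: Summing ligand charges against the −2 overall charge gives an oxidation state of +2 for platinum. Group 10 minus oxidation state 2 gives a d⁸ configuration. A 5d d⁸ ion has a large crystal-field splitting; square planar leaves the high-energy d_{x²−y²} orbital empty and maximises CFSE. → square planar.

[Hg(NO2)4]^2-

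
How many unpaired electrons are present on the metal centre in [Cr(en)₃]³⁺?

Ethylenediamine is neutral; balancing the +3 overall charge requires Cr(III).
Cr sits in group 6, so the d-electron count is 6 − 3 = 3.
Counting donor atoms: 3×ethylenediamine (bidentate) → 6 donors. Coordination number = 6.
In an octahedral field the d³ configuration is t₂g³e_g⁰ (only one arrangement possible), giving 3 unpaired electrons.

3 unpaired electrons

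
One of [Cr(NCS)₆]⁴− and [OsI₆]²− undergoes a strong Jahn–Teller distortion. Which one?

[Cr(NCS)₆]⁴−

[Cr(NCS)₆]⁴−: Summing ligand charges against the −4 overall charge gives an oxidation state of +2 for chromium. Chromium is a group-6 element; Cr(II) is therefore d⁴. Isothiocyanate is a weak-field ligand for a first-row metal, so the complex is high-spin. The t₂g³e_g¹ (high-spin) configuration has an unevenly filled e_g set; the Jahn–Teller theorem predicts a tetragonal distortion (typically axial elongation) to lift the degeneracy.
[OsI₆]²−: Each iodide is −1; balancing the −2 overall charge requires Os(IV). Group 8 minus oxidation state 4 gives a d⁴ configuration. A 5d ion has a large Δₒ and is invariably low-spin. The d⁴ configuration leaves the e_g set evenly filled (or empty) — no strong Jahn–Teller driving force.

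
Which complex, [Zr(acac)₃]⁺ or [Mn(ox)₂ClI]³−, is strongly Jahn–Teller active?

[Zr(acac)₃]⁺: Ligand charges: each acetylacetonate is −1. With an overall charge of +1 the zirconium centre must be in the +4 oxidation state. Zr sits in group 4, so the d-electron count is 4 − 4 = 0. The d⁰ configuration leaves the e_g set evenly filled (or empty) — no strong Jahn–Teller driving force.
[Mn(ox)₂ClI]³−: Each oxalate is −2; each chloride is −1; each iodide is −1; balancing the −3 overall charge requires Mn(III). Mn sits in group 7, so the d-electron count is 7 − 3 = 4. Chloride, iodide, and oxalate are weak-field ligands for a first-row metal, so the complex is high-spin. The t₂g³e_g¹ (high-spin) configuration has an unevenly filled e_g set; the Jahn–Teller theorem predicts a tetragonal distortion (typically axial elongation) to lift the degeneracy.

[Mn(ox)₂ClI]³−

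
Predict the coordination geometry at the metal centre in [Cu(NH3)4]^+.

Ammonia is neutral; balancing the +1 overall charge requires Cu(I).
Cu sits in group 11, so the d-electron count is 11 − 1 = 10.
With 4 monodentate ligands the coordination number is 4.
A d¹⁰ ion has no crystal-field stabilisation preference between square planar and tetrahedral, so four ligands adopt the sterically favoured tetrahedral geometry.

tetrahedral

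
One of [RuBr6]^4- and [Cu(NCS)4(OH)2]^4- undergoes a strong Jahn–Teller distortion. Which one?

[Cu(NCS)4(OH)2]^4-

[RuBr6]^4-: Summing ligand charges against the −4 overall charge gives an oxidation state of +2 for ruthenium. Group 8 minus oxidation state 2 gives a d⁶ configuration. A 4d ion has a large Δₒ and is invariably low-spin. The d⁶ configuration leaves the e_g set evenly filled (or empty) — no strong Jahn–Teller driving force.
[Cu(NCS)4(OH)2]^4-: Summing ligand charges against the −4 overall charge gives an oxidation state of +2 for copper. Copper is a group-11 element; Cu(II) is therefore d⁹. The t₂g⁶e_g³ configuration has an unevenly filled e_g set; the Jahn–Teller theorem predicts a tetragonal distortion (typically axial elongation) to lift the degeneracy.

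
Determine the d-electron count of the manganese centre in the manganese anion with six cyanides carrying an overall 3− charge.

Each cyanide is −1; balancing the −3 overall charge requires Mn(III).
Manganese is a group-7 element; Mn(III) is therefore d⁴.

d⁴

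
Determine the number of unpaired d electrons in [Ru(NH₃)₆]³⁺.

1 unpaired electron

Ligand charges: ammonia is neutral. With an overall charge of +3 the ruthenium centre must be in the +3 oxidation state.
Ruthenium is a group-8 element; Ru(III) is therefore d⁵.
The spin state decides the count: a 4d ion has a large Δₒ and is invariably low-spin.
An octahedral low-spin d⁵ ion is t₂g⁵e_g⁰, giving 1 unpaired electron.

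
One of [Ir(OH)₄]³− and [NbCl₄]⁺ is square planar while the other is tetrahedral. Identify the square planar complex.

For [Ir(OH)₄]³−: Ligand charges: each hydroxide is −1. With an overall charge of −3 the iridium centre must be in the +1 oxidation state. Ir sits in group 9, so the d-electron count is 9 − 1 = 8. A 5d d⁸ ion has a large crystal-field splitting; square planar leaves the high-energy d_{x²−y²} orbital empty and maximises CFSE. → square planar.
For [NbCl₄]⁺: Each chloride is −1; balancing the +1 overall charge requires Nb(V). Nb sits in group 5, so the d-electron count is 5 − 5 = 0. A d⁰ ion has no crystal-field stabilisation preference between square planar and tetrahedral, so four ligands adopt the sterically favoured tetrahedral geometry. → tetrahedral.

[Ir(OH)₄]³−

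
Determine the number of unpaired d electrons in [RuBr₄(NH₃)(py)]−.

Ligand charges: each bromide is −1; ammonia is neutral; pyridine is neutral. With an overall charge of −1 the ruthenium centre must be in the +3 oxidation state.
Ru sits in group 8, so the d-electron count is 8 − 3 = 5.
The spin state decides the count: a 4d ion has a large Δₒ and is invariably low-spin.
An octahedral low-spin d⁵ ion is t₂g⁵e_g⁰, giving 1 unpaired electron.

1 unpaired electron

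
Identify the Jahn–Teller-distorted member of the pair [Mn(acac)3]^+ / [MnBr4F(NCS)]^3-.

[MnBr4F(NCS)]^3-

[Mn(acac)3]^+: Each acetylacetonate is −1; balancing the +1 overall charge requires Mn(IV). Manganese is a group-7 element; Mn(IV) is therefore d³. The d³ configuration leaves the e_g set evenly filled (or empty) — no strong Jahn–Teller driving force.
[MnBr4F(NCS)]^3-: Ligand charges: each bromide is −1; each fluoride is −1; each isothiocyanate is −1. With an overall charge of −3 the manganese centre must be in the +3 oxidation state. Manganese is a group-7 element; Mn(III) is therefore d⁴. Bromide, fluoride, and isothiocyanate are weak-field ligands for a first-row metal, so the complex is high-spin. The t₂g³e_g¹ (high-spin) configuration has an unevenly filled e_g set; the Jahn–Teller theorem predicts a tetragonal distortion (typically axial elongation) to lift the degeneracy.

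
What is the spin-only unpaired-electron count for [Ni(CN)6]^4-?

Summing ligand charges against the −4 overall charge gives an oxidation state of +2 for nickel.
Nickel is a group-10 element; Ni(II) is therefore d⁸.
In an octahedral field the d⁸ configuration is t₂g⁶e_g² (only one arrangement possible), giving 2 unpaired electrons.

2 unpaired electrons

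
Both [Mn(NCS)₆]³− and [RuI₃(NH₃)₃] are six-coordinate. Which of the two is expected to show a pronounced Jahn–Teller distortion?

[Mn(NCS)₆]³−: Ligand charges: each isothiocyanate is −1. With an overall charge of −3 the manganese centre must be in the +3 oxidation state. Group 7 minus oxidation state 3 gives a d⁴ configuration. Isothiocyanate is a weak-field ligand for a first-row metal, so the complex is high-spin. The t₂g³e_g¹ (high-spin) configuration has an unevenly filled e_g set; the Jahn–Teller theorem predicts a tetragonal distortion (typically axial elongation) to lift the degeneracy.
[RuI₃(NH₃)₃]: Ligand charges: each iodide is −1; ammonia is neutral. With an overall charge of 0 the ruthenium centre must be in the +3 oxidation state. Ru sits in group 8, so the d-electron count is 8 − 3 = 5. A 4d ion has a large Δₒ and is invariably low-spin. The d⁵ configuration leaves the e_g set evenly filled (or empty) — no strong Jahn–Teller driving force.

[Mn(NCS)₆]³−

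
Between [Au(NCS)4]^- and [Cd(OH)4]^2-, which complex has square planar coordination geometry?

[Au(NCS)4]^-

For [Au(NCS)4]^-: Summing ligand charges against the −1 overall charge gives an oxidation state of +3 for gold. Group 11 minus oxidation state 3 gives a d⁸ configuration. A 5d d⁸ ion has a large crystal-field splitting; square planar leaves the high-energy d_{x²−y²} orbital empty and maximises CFSE. → square planar.
For [Cd(OH)4]^2-: Ligand charges: each hydroxide is −1. With an overall charge of −2 the cadmium centre must be in the +2 oxidation state. Group 12 minus oxidation state 2 gives a d¹⁰ configuration. A d¹⁰ ion has no crystal-field stabilisation preference between square planar and tetrahedral, so four ligands adopt the sterically favoured tetrahedral geometry. → tetrahedral.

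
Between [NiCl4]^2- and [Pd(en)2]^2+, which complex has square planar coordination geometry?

[Pd(en)2]^2+

For [NiCl4]^2-: Each chloride is −1; balancing the −2 overall charge requires Ni(II). Nickel is a group-10 element; Ni(II) is therefore d⁸. Chloride is a weak-field ligand. With weak-field ligands the CFSE gain from square planar is small, so a 3d d⁸ ion takes the sterically preferred tetrahedral geometry. → tetrahedral.
For [Pd(en)2]^2+: Summing ligand charges against the +2 overall charge gives an oxidation state of +2 for palladium. Pd sits in group 10, so the d-electron count is 10 − 2 = 8. A 4d d⁸ ion has a large crystal-field splitting; square planar leaves the high-energy d_{x²−y²} orbital empty and maximises CFSE. → square planar.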